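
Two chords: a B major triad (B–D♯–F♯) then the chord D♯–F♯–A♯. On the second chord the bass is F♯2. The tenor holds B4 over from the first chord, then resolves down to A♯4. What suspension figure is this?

4–3 suspension.

At the second chord the bass is F♯2. The suspended B4 lies a fourth above the bass; after resolving down by step to A♯4, the interval above the bass becomes a third.
Suspension figures are named by those two intervals: 4–3.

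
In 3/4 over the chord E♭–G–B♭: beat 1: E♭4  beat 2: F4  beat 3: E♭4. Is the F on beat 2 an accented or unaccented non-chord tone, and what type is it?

The harmony at that moment is E♭ major triad (E♭, G, B♭); F4 is not a chord tone.
It is approached by step up from E♭4 and left by step down to E♭4.
Step away and step back to the same note — a neighbor tone (upper neighbor).
It falls on a weak beat, so it is unaccented.

Unaccented neighbor tone.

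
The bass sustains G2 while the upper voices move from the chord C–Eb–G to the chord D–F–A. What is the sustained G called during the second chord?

Pedal tone (pedal point).

The harmony at that moment is D minor triad (D, F, A); G2 is not a chord tone.
It is held over (the same pitch as the preceding G2) and then sustained as the same pitch into the next harmony.
Sustained through a change of harmony — a pedal tone.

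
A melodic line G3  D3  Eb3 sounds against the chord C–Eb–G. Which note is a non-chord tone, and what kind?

The harmony at that moment is C minor triad (C, Eb, G); D3 is not a chord tone.
It is approached by leap down from G3 and left by step up to Eb3.
Leap in, step out — an appoggiatura.

D3 is an appoggiatura.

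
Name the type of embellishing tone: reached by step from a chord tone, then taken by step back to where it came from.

Neighbor tone.

Approach: by step. Departure: by step in the opposite direction, back to the starting pitch.
Stepwise on both sides but reversing to return to the same chord tone — a neighbor tone. (Had it continued onward in the same direction it would be a passing tone instead.)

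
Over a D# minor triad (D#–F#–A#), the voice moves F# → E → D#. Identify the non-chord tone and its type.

E is a passing tone.

The harmony at that moment is D# minor triad (D#, F#, A#); E is not a chord tone.
It is approached by step down from F# and left by step down to D#.
Step in, step out in the same direction — a passing tone.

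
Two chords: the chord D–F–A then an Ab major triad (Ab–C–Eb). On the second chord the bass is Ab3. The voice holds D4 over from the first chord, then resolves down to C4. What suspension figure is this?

At the second chord the bass is Ab3. The suspended D4 lies a fourth above the bass; after resolving down by step to C4, the interval above the bass becomes a third.
Suspension figures are named by those two intervals: 4–3.

4–3 suspension.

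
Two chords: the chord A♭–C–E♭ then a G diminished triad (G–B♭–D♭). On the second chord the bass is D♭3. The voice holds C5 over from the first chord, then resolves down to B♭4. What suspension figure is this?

7–6 suspension.

At the second chord the bass is D♭3. The suspended C5 lies a seventh above the bass; after resolving down by step to B♭4, the interval above the bass becomes a sixth.
Suspension figures are named by those two intervals: 7–6.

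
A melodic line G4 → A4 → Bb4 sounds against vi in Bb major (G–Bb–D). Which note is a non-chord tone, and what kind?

The harmony at that moment is G minor triad (G, Bb, D); A4 is not a chord tone.
It is approached by step up from G4 and left by step up to Bb4.
Step in, step out in the same direction — a passing tone.

A4 is a passing tone.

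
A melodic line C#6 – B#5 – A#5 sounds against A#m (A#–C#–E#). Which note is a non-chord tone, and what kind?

The harmony at that moment is A# minor triad (A#, C#, E#); B#5 is not a chord tone.
It is approached by step down from C#6 and left by step down to A#5.
Step in, step out in the same direction — a passing tone.

B#5 is a passing tone.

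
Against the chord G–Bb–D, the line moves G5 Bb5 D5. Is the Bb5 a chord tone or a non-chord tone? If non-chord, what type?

G minor triad contains G, Bb, D; Bb is the third, so it is a chord tone.

Chord tone (the third of G minor triad).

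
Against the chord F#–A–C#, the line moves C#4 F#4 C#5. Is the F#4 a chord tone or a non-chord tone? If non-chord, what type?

Chord tone (the root of F# minor triad).

F# minor triad contains F#, A, C#; F# is the root, so it is a chord tone.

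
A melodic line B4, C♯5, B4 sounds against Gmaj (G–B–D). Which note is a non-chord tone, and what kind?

C♯5 is a neighbor tone.

The harmony at that moment is G major triad (G, B, D); C♯5 is not a chord tone.
It is approached by step up from B4 and left by step down to B4.
Step away and step back to the same note — a neighbor tone (upper neighbor).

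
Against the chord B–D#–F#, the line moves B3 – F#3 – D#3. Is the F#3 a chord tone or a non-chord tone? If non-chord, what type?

Chord tone (the fifth of B major triad).

B major triad contains B, D#, F#; F# is the fifth, so it is a chord tone.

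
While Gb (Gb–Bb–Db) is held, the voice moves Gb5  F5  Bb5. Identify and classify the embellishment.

The harmony at that moment is Gb major triad (Gb, Bb, Db); F5 is not a chord tone.
It is approached by step down from Gb5 and left by leap up to Bb5.
Step in, leap out — an escape tone.

F5 is an escape tone.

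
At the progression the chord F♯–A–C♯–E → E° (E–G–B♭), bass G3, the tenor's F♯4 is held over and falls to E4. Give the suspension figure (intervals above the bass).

7–6 suspension.

At the second chord the bass is G3. The suspended F♯4 lies a seventh above the bass; after resolving down by step to E4, the interval above the bass becomes a sixth.
Suspension figures are named by those two intervals: 7–6.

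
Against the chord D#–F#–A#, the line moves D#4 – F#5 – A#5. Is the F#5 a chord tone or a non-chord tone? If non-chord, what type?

Chord tone (the third of D# minor triad).

D# minor triad contains D#, F#, A#; F# is the third, so it is a chord tone.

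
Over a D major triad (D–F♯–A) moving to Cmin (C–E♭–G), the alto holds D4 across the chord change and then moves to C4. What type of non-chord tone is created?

D4 is a suspension.

The harmony at that moment is C minor triad (C, E♭, G); D4 is not a chord tone.
It is held over (the same pitch as the preceding D4) and left by step down to C4.
Held over from the previous chord and resolving down by step — a suspension.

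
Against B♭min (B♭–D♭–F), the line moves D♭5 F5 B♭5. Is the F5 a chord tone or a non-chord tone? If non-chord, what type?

Bb minor triad contains B♭, D♭, F; F is the fifth, so it is a chord tone.

Chord tone (the fifth of Bb minor triad).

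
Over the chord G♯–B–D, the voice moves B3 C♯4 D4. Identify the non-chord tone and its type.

The harmony at that moment is G♯ diminished triad (G♯, B, D); C♯4 is not a chord tone.
It is approached by step up from B3 and left by step up to D4.
Step in, step out in the same direction — a passing tone.

C♯4 is a passing tone.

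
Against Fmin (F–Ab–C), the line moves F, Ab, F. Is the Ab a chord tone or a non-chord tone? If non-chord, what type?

Chord tone (the third of F minor triad).

F minor triad contains F, Ab, C; Ab is the third, so it is a chord tone.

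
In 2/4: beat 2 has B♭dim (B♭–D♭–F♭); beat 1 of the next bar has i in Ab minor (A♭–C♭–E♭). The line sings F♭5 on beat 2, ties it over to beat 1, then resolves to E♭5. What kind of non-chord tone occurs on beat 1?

The harmony at that moment is A♭ minor triad (A♭, C♭, E♭); F♭5 is not a chord tone.
It is held over (the same pitch as the preceding F♭5) and left by step down to E♭5.
Held over from the previous chord and resolving down by step — a suspension.

Suspension.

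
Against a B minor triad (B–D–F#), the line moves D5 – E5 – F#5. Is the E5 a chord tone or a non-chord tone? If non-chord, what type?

Non-chord tone — a passing tone.

The harmony at that moment is B minor triad (B, D, F#); E5 is not a chord tone.
It is approached by step up from D5 and left by step up to F#5.
Step in, step out in the same direction — a passing tone.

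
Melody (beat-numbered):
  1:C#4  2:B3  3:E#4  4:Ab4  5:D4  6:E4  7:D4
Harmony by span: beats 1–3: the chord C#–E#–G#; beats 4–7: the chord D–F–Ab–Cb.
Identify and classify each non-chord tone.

The harmony at that moment is C# major triad (C#, E#, G#); B3 is not a chord tone.
It is approached by step down from C#4 and left by leap up to E#4.
Step in, leap out — an escape tone.
The harmony at that moment is D diminished seventh chord (D, F, Ab, Cb); E4 is not a chord tone.
It is approached by step up from D4 and left by step down to D4.
Step away and step back to the same note — a neighbor tone (upper neighbor).

B3 (beat 2) — escape tone; E4 (beat 6) — neighbor tone.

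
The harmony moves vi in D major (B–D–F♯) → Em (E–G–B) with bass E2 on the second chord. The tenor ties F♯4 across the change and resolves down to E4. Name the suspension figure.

At the second chord the bass is E2. The suspended F♯4 lies a ninth above the bass; after resolving down by step to E4, the interval above the bass becomes an octave.
Suspension figures are named by those two intervals: 9–8.

9–8 suspension.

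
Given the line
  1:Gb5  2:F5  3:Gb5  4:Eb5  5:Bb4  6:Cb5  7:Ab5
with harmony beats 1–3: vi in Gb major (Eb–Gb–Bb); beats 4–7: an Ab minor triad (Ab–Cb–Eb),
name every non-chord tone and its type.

F5 (beat 2) — neighbor tone; Bb4 (beat 5) — appoggiatura.

The harmony at that moment is Eb minor triad (Eb, Gb, Bb); F5 is not a chord tone.
It is approached by step down from Gb5 and left by step up to Gb5.
Step away and step back to the same note — a neighbor tone (lower neighbor).
The harmony at that moment is Ab minor triad (Ab, Cb, Eb); Bb4 is not a chord tone.
It is approached by leap down from Eb5 and left by step up to Cb5.
Leap in, step out — an appoggiatura.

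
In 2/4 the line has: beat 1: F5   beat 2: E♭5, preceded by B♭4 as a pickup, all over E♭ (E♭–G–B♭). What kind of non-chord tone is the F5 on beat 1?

The harmony at that moment is E♭ major triad (E♭, G, B♭); F5 is not a chord tone.
It is approached by leap up from B♭4 and left by step down to E♭5.
Leap in, step out, metrically accented — an appoggiatura.

Appoggiatura.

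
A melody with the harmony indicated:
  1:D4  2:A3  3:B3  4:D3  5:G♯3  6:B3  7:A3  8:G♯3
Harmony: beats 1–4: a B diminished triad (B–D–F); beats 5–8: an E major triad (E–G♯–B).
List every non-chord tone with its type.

The harmony at that moment is B diminished triad (B, D, F); A3 is not a chord tone.
It is approached by leap down from D4 and left by step up to B3.
Leap in, step out — an appoggiatura.
The harmony at that moment is E major triad (E, G♯, B); A3 is not a chord tone.
It is approached by step down from B3 and left by step down to G♯3.
Step in, step out in the same direction — a passing tone.

A3 (beat 2) — appoggiatura; A3 (beat 7) — passing tone.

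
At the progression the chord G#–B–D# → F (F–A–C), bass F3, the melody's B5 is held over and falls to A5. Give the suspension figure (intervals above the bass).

4–3 suspension.

At the second chord the bass is F3. The suspended B5 lies a fourth above the bass; after resolving down by step to A5, the interval above the bass becomes a third.
Suspension figures are named by those two intervals: 4–3.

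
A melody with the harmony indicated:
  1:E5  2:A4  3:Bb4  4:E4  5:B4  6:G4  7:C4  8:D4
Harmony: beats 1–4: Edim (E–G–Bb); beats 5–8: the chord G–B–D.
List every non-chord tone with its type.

A4 (beat 2) — appoggiatura; C4 (beat 7) — appoggiatura.

The harmony at that moment is E diminished triad (E, G, Bb); A4 is not a chord tone.
It is approached by leap down from E5 and left by step up to Bb4.
Leap in, step out — an appoggiatura.
The harmony at that moment is G major triad (G, B, D); C4 is not a chord tone.
It is approached by leap down from G4 and left by step up to D4.
Leap in, step out — an appoggiatura.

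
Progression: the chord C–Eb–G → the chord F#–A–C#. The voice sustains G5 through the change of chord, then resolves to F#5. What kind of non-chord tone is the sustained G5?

The harmony at that moment is F# minor triad (F#, A, C#); G5 is not a chord tone.
It is held over (the same pitch as the preceding G5) and left by step down to F#5.
Held over from the previous chord and resolving down by step — a suspension.

G5 is a suspension.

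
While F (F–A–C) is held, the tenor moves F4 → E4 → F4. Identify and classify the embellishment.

The harmony at that moment is F major triad (F, A, C); E4 is not a chord tone.
It is approached by step down from F4 and left by step up to F4.
Step away and step back to the same note — a neighbor tone (lower neighbor).

E4 is a neighbor tone.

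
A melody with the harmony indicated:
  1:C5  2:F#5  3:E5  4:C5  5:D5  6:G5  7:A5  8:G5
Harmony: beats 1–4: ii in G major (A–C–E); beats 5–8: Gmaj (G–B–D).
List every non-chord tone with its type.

The harmony at that moment is A minor triad (A, C, E); F#5 is not a chord tone.
It is approached by leap up from C5 and left by step down to E5.
Leap in, step out — an appoggiatura.
The harmony at that moment is G major triad (G, B, D); A5 is not a chord tone.
It is approached by step up from G5 and left by step down to G5.
Step away and step back to the same note — a neighbor tone (upper neighbor).

F#5 (beat 2) — appoggiatura; A5 (beat 7) — neighbor tone.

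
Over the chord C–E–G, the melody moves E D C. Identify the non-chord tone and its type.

D is a passing tone.

The harmony at that moment is C major triad (C, E, G); D is not a chord tone.
It is approached by step down from E and left by step down to C.
Step in, step out in the same direction — a passing tone.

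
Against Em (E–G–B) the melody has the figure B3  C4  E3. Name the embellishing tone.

C4 is an escape tone.

The harmony at that moment is E minor triad (E, G, B); C4 is not a chord tone.
It is approached by step up from B3 and left by leap down to E3.
Step in, leap out — an escape tone.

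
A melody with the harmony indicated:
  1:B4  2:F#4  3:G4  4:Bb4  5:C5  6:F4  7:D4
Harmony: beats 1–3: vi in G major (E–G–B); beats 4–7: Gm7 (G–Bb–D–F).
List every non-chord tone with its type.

The harmony at that moment is E minor triad (E, G, B); F#4 is not a chord tone.
It is approached by leap down from B4 and left by step up to G4.
Leap in, step out — an appoggiatura.
The harmony at that moment is G minor seventh chord (G, Bb, D, F); C5 is not a chord tone.
It is approached by step up from Bb4 and left by leap down to F4.
Step in, leap out — an escape tone.

F#4 (beat 2) — appoggiatura; C5 (beat 5) — escape tone.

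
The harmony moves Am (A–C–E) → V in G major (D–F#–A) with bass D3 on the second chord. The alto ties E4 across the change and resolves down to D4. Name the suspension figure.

9–8 suspension.

At the second chord the bass is D3. The suspended E4 lies a ninth above the bass; after resolving down by step to D4, the interval above the bass becomes an octave.
Suspension figures are named by those two intervals: 9–8.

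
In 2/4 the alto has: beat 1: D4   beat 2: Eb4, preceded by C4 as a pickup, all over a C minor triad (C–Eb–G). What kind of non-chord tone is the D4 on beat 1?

Passing tone.

The harmony at that moment is C minor triad (C, Eb, G); D4 is not a chord tone.
It is approached by step up from C4 and left by step up to Eb4.
Step in, step out in the same direction — a passing tone.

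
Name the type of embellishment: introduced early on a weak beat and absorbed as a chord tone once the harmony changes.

Approach: ahead of the chord change (typically by step), so it is dissonant against the current harmony. Departure: none — the same pitch is restated or held and is a chord tone of the new harmony.
Dissonant first, consonant once the harmony catches up: the note simply arrives early — an anticipation. (The reverse timing, consonant first and dissonant after the change, would be a suspension or retardation.)

Anticipation.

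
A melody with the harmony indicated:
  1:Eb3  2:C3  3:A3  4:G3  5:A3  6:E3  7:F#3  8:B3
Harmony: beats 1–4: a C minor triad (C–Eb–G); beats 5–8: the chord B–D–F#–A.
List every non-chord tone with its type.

The harmony at that moment is C minor triad (C, Eb, G); A3 is not a chord tone.
It is approached by leap up from C3 and left by step down to G3.
Leap in, step out — an appoggiatura.
The harmony at that moment is B minor seventh chord (B, D, F#, A); E3 is not a chord tone.
It is approached by leap down from A3 and left by step up to F#3.
Leap in, step out — an appoggiatura.

A3 (beat 3) — appoggiatura; E3 (beat 6) — appoggiatura.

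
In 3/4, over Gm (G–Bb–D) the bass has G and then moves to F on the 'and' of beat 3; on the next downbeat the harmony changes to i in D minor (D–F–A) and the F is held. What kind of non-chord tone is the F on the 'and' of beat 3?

Anticipation.

The harmony at that moment is G minor triad (G, Bb, D); F is not a chord tone.
It is approached by step down from G and then sustained as the same pitch into the next harmony.
Arriving early and becoming a chord tone when the harmony changes — an anticipation.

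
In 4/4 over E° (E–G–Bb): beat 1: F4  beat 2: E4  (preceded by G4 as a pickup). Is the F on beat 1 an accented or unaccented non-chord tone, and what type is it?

Accented passing tone.

The harmony at that moment is E diminished triad (E, G, Bb); F4 is not a chord tone.
It is approached by step down from G4 and left by step down to E4.
Step in, step out in the same direction — a passing tone.
It falls on the downbeat, so it is accented.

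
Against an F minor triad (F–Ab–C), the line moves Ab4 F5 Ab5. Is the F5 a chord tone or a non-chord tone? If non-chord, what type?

Chord tone (the root of F minor triad).

F minor triad contains F, Ab, C; F is the root, so it is a chord tone.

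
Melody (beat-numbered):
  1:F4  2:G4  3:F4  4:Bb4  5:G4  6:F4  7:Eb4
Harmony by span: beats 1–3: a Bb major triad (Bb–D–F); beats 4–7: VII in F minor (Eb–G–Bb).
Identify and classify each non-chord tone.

The harmony at that moment is Bb major triad (Bb, D, F); G4 is not a chord tone.
It is approached by step up from F4 and left by step down to F4.
Step away and step back to the same note — a neighbor tone (upper neighbor).
The harmony at that moment is Eb major triad (Eb, G, Bb); F4 is not a chord tone.
It is approached by step down from G4 and left by step down to Eb4.
Step in, step out in the same direction — a passing tone.

G4 (beat 2) — neighbor tone; F4 (beat 6) — passing tone.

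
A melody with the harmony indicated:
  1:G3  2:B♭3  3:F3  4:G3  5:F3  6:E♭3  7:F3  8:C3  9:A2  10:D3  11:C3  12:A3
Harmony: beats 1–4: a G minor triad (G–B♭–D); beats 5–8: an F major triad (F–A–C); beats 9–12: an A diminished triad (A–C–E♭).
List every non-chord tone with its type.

F3 (beat 3) — appoggiatura; E♭3 (beat 6) — neighbor tone; D3 (beat 10) — appoggiatura.

The harmony at that moment is G minor triad (G, B♭, D); F3 is not a chord tone.
It is approached by leap down from B♭3 and left by step up to G3.
Leap in, step out — an appoggiatura.
The harmony at that moment is F major triad (F, A, C); E♭3 is not a chord tone.
It is approached by step down from F3 and left by step up to F3.
Step away and step back to the same note — a neighbor tone (lower neighbor).
The harmony at that moment is A diminished triad (A, C, E♭); D3 is not a chord tone.
It is approached by leap up from A2 and left by step down to C3.
Leap in, step out — an appoggiatura.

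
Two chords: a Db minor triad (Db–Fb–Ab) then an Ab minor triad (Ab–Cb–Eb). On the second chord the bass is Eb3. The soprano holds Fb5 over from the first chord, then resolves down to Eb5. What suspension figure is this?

At the second chord the bass is Eb3. The suspended Fb5 lies a ninth above the bass; after resolving down by step to Eb5, the interval above the bass becomes an octave.
Suspension figures are named by those two intervals: 9–8.

9–8 suspension.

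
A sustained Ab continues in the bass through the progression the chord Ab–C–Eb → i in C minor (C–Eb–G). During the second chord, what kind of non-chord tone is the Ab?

The harmony at that moment is C minor triad (C, Eb, G); Ab is not a chord tone.
It is held over (the same pitch as the preceding Ab) and then sustained as the same pitch into the next harmony.
Sustained through a change of harmony — a pedal tone.

Pedal tone (pedal point).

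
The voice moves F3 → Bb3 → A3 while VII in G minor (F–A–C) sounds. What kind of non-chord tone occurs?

The harmony at that moment is F major triad (F, A, C); Bb3 is not a chord tone.
It is approached by leap up from F3 and left by step down to A3.
Leap in, step out — an appoggiatura.

Bb3 is an appoggiatura.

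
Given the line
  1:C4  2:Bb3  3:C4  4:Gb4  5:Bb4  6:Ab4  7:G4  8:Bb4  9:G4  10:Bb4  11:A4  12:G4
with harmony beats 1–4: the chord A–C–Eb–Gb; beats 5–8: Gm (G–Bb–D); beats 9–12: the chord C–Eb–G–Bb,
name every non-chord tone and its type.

Bb3 (beat 2) — neighbor tone; Ab4 (beat 6) — passing tone; A4 (beat 11) — passing tone.

The harmony at that moment is A diminished seventh chord (A, C, Eb, Gb); Bb3 is not a chord tone.
It is approached by step down from C4 and left by step up to C4.
Step away and step back to the same note — a neighbor tone (lower neighbor).
The harmony at that moment is G minor triad (G, Bb, D); Ab4 is not a chord tone.
It is approached by step down from Bb4 and left by step down to G4.
Step in, step out in the same direction — a passing tone.
The harmony at that moment is C minor seventh chord (C, Eb, G, Bb); A4 is not a chord tone.
It is approached by step down from Bb4 and left by step down to G4.
Step in, step out in the same direction — a passing tone.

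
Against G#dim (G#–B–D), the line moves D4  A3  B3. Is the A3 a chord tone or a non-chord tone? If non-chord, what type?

Non-chord tone — an appoggiatura.

The harmony at that moment is G# diminished triad (G#, B, D); A3 is not a chord tone.
It is approached by leap down from D4 and left by step up to B3.
Leap in, step out — an appoggiatura.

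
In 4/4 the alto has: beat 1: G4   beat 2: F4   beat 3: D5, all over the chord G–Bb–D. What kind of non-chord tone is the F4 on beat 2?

The harmony at that moment is G minor triad (G, Bb, D); F4 is not a chord tone.
It is approached by step down from G4 and left by leap up to D5.
Step in, leap out, on a weak beat — an escape tone.

Escape tone.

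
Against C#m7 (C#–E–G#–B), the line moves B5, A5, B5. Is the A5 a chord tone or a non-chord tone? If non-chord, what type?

The harmony at that moment is C# minor seventh chord (C#, E, G#, B); A5 is not a chord tone.
It is approached by step down from B5 and left by step up to B5.
Step away and step back to the same note — a neighbor tone (lower neighbor).

Non-chord tone — a neighbor tone.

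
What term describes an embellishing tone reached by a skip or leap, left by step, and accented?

Appoggiatura.

Approach: by leap. Departure: by step. Metric position: strong.
Leap in, step out, in a metrically strong position — an appoggiatura. (It is the mirror image of the escape tone, which steps in and leaps out from a weak position.)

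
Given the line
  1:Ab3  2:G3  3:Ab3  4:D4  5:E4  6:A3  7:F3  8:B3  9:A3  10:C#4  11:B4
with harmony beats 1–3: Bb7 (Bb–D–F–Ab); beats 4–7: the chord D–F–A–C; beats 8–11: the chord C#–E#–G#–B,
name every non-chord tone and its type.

G3 (beat 2) — neighbor tone; E4 (beat 5) — escape tone; A3 (beat 9) — escape tone.

The harmony at that moment is Bb dominant seventh chord (Bb, D, F, Ab); G3 is not a chord tone.
It is approached by step down from Ab3 and left by step up to Ab3.
Step away and step back to the same note — a neighbor tone (lower neighbor).
The harmony at that moment is D minor seventh chord (D, F, A, C); E4 is not a chord tone.
It is approached by step up from D4 and left by leap down to A3.
Step in, leap out — an escape tone.
The harmony at that moment is C# dominant seventh chord (C#, E#, G#, B); A3 is not a chord tone.
It is approached by step down from B3 and left by leap up to C#4.
Step in, leap out — an escape tone.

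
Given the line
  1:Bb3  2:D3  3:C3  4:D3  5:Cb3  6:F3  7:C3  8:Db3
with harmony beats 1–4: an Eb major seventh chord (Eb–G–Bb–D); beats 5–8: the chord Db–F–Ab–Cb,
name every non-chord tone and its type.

C3 (beat 3) — neighbor tone; C3 (beat 7) — appoggiatura.

The harmony at that moment is Eb major seventh chord (Eb, G, Bb, D); C3 is not a chord tone.
It is approached by step down from D3 and left by step up to D3.
Step away and step back to the same note — a neighbor tone (lower neighbor).
The harmony at that moment is Db dominant seventh chord (Db, F, Ab, Cb); C3 is not a chord tone.
It is approached by leap down from F3 and left by step up to Db3.
Leap in, step out — an appoggiatura.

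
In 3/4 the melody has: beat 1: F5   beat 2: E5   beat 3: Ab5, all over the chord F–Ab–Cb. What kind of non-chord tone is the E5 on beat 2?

Escape tone.

The harmony at that moment is F diminished triad (F, Ab, Cb); E5 is not a chord tone.
It is approached by step down from F5 and left by leap up to Ab5.
Step in, leap out, on a weak beat — an escape tone.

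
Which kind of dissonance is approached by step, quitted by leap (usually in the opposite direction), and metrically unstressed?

Approach: by step. Departure: by leap. Metric position: weak.
Step in, leap out, from a weak position — an escape tone (échappée). (It is the mirror image of the appoggiatura, which leaps in and steps out on a strong beat.)

Escape tone.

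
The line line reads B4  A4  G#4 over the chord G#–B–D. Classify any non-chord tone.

The harmony at that moment is G# diminished triad (G#, B, D); A4 is not a chord tone.
It is approached by step down from B4 and left by step down to G#4.
Step in, step out in the same direction — a passing tone.

A4 is a passing tone.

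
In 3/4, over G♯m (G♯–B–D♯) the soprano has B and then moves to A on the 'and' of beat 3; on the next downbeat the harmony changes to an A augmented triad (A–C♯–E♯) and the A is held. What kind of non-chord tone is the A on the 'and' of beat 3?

The harmony at that moment is G♯ minor triad (G♯, B, D♯); A is not a chord tone.
It is approached by step down from B and then sustained as the same pitch into the next harmony.
Arriving early and becoming a chord tone when the harmony changes — an anticipation.

Anticipation.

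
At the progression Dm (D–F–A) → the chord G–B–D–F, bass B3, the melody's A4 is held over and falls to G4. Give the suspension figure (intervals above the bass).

7–6 suspension.

At the second chord the bass is B3. The suspended A4 lies a seventh above the bass; after resolving down by step to G4, the interval above the bass becomes a sixth.
Suspension figures are named by those two intervals: 7–6.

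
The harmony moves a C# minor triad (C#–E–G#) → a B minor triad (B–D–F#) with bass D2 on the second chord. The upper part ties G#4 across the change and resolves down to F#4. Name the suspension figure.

At the second chord the bass is D2. The suspended G#4 lies a fourth above the bass; after resolving down by step to F#4, the interval above the bass becomes a third.
Suspension figures are named by those two intervals: 4–3.

4–3 suspension.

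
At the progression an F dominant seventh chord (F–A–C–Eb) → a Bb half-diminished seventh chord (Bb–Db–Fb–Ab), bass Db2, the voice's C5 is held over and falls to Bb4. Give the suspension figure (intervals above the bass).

7–6 suspension.

At the second chord the bass is Db2. The suspended C5 lies a seventh above the bass; after resolving down by step to Bb4, the interval above the bass becomes a sixth.
Suspension figures are named by those two intervals: 7–6.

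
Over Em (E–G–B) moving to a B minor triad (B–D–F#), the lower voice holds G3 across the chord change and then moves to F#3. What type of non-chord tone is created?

The harmony at that moment is B minor triad (B, D, F#); G3 is not a chord tone.
It is held over (the same pitch as the preceding G3) and left by step down to F#3.
Held over from the previous chord and resolving down by step — a suspension.

G3 is a suspension.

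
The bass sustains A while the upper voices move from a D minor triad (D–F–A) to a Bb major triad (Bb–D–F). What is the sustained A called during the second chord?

Pedal tone (pedal point).

The harmony at that moment is Bb major triad (Bb, D, F); A is not a chord tone.
It is held over (the same pitch as the preceding A) and then sustained as the same pitch into the next harmony.
Sustained through a change of harmony — a pedal tone.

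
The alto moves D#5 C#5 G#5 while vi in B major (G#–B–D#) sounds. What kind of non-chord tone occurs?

The harmony at that moment is G# minor triad (G#, B, D#); C#5 is not a chord tone.
It is approached by step down from D#5 and left by leap up to G#5.
Step in, leap out — an escape tone.

C#5 is an escape tone.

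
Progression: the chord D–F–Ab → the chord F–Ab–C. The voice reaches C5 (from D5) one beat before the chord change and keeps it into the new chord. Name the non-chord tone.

The harmony at that moment is D diminished triad (D, F, Ab); C5 is not a chord tone.
It is approached by step down from D5 and then sustained as the same pitch into the next harmony.
Arriving early and becoming a chord tone when the harmony changes — an anticipation.

C5 is an anticipation.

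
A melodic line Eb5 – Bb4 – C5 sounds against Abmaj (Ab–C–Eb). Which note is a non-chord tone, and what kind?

Bb4 is an appoggiatura.

The harmony at that moment is Ab major triad (Ab, C, Eb); Bb4 is not a chord tone.
It is approached by leap down from Eb5 and left by step up to C5.
Leap in, step out — an appoggiatura.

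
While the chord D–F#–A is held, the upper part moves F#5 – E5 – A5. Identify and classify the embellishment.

E5 is an escape tone.

The harmony at that moment is D major triad (D, F#, A); E5 is not a chord tone.
It is approached by step down from F#5 and left by leap up to A5.
Step in, leap out — an escape tone.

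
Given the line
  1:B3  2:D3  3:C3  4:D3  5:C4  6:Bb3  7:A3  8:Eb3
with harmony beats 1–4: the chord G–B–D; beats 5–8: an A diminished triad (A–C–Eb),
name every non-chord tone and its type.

The harmony at that moment is G major triad (G, B, D); C3 is not a chord tone.
It is approached by step down from D3 and left by step up to D3.
Step away and step back to the same note — a neighbor tone (lower neighbor).
The harmony at that moment is A diminished triad (A, C, Eb); Bb3 is not a chord tone.
It is approached by step down from C4 and left by step down to A3.
Step in, step out in the same direction — a passing tone.

C3 (beat 3) — neighbor tone; Bb3 (beat 6) — passing tone.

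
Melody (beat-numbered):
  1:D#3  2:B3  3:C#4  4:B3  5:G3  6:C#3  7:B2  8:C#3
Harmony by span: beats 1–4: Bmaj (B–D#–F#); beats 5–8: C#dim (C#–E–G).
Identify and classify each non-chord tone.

C#4 (beat 3) — neighbor tone; B2 (beat 7) — neighbor tone.

The harmony at that moment is B major triad (B, D#, F#); C#4 is not a chord tone.
It is approached by step up from B3 and left by step down to B3.
Step away and step back to the same note — a neighbor tone (upper neighbor).
The harmony at that moment is C# diminished triad (C#, E, G); B2 is not a chord tone.
It is approached by step down from C#3 and left by step up to C#3.
Step away and step back to the same note — a neighbor tone (lower neighbor).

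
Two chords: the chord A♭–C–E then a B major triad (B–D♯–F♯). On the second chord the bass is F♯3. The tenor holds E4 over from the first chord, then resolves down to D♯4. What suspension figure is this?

7–6 suspension.

At the second chord the bass is F♯3. The suspended E4 lies a seventh above the bass; after resolving down by step to D♯4, the interval above the bass becomes a sixth.
Suspension figures are named by those two intervals: 7–6.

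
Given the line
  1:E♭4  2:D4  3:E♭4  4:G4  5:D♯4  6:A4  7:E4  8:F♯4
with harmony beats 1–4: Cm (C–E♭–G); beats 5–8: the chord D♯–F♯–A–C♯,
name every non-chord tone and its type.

The harmony at that moment is C minor triad (C, E♭, G); D4 is not a chord tone.
It is approached by step down from E♭4 and left by step up to E♭4.
Step away and step back to the same note — a neighbor tone (lower neighbor).
The harmony at that moment is D♯ half-diminished seventh chord (D♯, F♯, A, C♯); E4 is not a chord tone.
It is approached by leap down from A4 and left by step up to F♯4.
Leap in, step out — an appoggiatura.

D4 (beat 2) — neighbor tone; E4 (beat 7) — appoggiatura.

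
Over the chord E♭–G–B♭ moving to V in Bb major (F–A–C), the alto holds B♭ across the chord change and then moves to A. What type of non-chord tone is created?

B♭ is a suspension.

The harmony at that moment is F major triad (F, A, C); B♭ is not a chord tone.
It is held over (the same pitch as the preceding B♭) and left by step down to A.
Held over from the previous chord and resolving down by step — a suspension.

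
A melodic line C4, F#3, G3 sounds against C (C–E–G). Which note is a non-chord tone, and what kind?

F#3 is an appoggiatura.

The harmony at that moment is C major triad (C, E, G); F#3 is not a chord tone.
It is approached by leap down from C4 and left by step up to G3.
Leap in, step out — an appoggiatura.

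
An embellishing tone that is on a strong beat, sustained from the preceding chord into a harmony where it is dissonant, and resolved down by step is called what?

Suspension.

Approach: by preparation — the pitch is first a chord tone, then held (tied or repeated) while the harmony changes under it. Departure: down by step. Metric position: strong.
A prepared dissonance that resolves downward by step — a suspension. (The same figure resolving upward would be a retardation.)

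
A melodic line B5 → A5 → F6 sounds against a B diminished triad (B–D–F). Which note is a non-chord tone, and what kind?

The harmony at that moment is B diminished triad (B, D, F); A5 is not a chord tone.
It is approached by step down from B5 and left by leap up to F6.
Step in, leap out — an escape tone.

A5 is an escape tone.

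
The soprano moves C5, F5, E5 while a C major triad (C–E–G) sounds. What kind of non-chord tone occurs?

F5 is an appoggiatura.

The harmony at that moment is C major triad (C, E, G); F5 is not a chord tone.
It is approached by leap up from C5 and left by step down to E5.
Leap in, step out — an appoggiatura.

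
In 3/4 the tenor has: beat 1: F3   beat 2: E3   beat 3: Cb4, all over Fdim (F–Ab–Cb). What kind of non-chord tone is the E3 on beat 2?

Escape tone.

The harmony at that moment is F diminished triad (F, Ab, Cb); E3 is not a chord tone.
It is approached by step down from F3 and left by leap up to Cb4.
Step in, leap out, on a weak beat — an escape tone.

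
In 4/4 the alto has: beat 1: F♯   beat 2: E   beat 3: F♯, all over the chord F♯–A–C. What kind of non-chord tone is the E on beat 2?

The harmony at that moment is F♯ diminished triad (F♯, A, C); E is not a chord tone.
It is approached by step down from F♯ and left by step up to F♯.
Step away and step back to the same note — a neighbor tone (lower neighbor).

Lower neighbor tone.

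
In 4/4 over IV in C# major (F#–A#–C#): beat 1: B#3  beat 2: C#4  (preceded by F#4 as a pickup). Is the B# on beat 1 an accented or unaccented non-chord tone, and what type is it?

Accented appoggiatura.

The harmony at that moment is F# major triad (F#, A#, C#); B#3 is not a chord tone.
It is approached by leap down from F#4 and left by step up to C#4.
Leap in, step out — an appoggiatura.
It falls on the downbeat, so it is accented.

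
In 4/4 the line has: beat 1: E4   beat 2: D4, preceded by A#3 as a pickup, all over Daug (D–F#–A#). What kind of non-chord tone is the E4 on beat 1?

The harmony at that moment is D augmented triad (D, F#, A#); E4 is not a chord tone.
It is approached by leap up from A#3 and left by step down to D4.
Leap in, step out, metrically accented — an appoggiatura.

Appoggiatura.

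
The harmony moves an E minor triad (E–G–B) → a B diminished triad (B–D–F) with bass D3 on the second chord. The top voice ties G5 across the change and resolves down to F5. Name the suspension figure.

4–3 suspension.

At the second chord the bass is D3. The suspended G5 lies a fourth above the bass; after resolving down by step to F5, the interval above the bass becomes a third.
Suspension figures are named by those two intervals: 4–3.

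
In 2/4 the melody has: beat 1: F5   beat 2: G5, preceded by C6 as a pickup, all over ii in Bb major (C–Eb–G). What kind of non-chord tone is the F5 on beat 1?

The harmony at that moment is C minor triad (C, Eb, G); F5 is not a chord tone.
It is approached by leap down from C6 and left by step up to G5.
Leap in, step out, metrically accented — an appoggiatura.

Appoggiatura.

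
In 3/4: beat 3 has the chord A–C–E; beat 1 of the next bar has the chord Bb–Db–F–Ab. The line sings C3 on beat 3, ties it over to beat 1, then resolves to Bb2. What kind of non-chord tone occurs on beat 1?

Suspension.

The harmony at that moment is Bb minor seventh chord (Bb, Db, F, Ab); C3 is not a chord tone.
It is held over (the same pitch as the preceding C3) and left by step down to Bb2.
Held over from the previous chord and resolving down by step — a suspension.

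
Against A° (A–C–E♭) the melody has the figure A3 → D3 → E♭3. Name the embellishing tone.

D3 is an appoggiatura.

The harmony at that moment is A diminished triad (A, C, E♭); D3 is not a chord tone.
It is approached by leap down from A3 and left by step up to E♭3.
Leap in, step out — an appoggiatura.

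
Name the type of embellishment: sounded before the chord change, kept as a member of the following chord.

Anticipation.

Approach: ahead of the chord change (typically by step), so it is dissonant against the current harmony. Departure: none — the same pitch is restated or held and is a chord tone of the new harmony.
Dissonant first, consonant once the harmony catches up: the note simply arrives early — an anticipation. (The reverse timing, consonant first and dissonant after the change, would be a suspension or retardation.)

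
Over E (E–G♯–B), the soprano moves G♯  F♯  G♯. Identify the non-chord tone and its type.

The harmony at that moment is E major triad (E, G♯, B); F♯ is not a chord tone.
It is approached by step down from G♯ and left by step up to G♯.
Step away and step back to the same note — a neighbor tone (lower neighbor).

F♯ is a neighbor tone.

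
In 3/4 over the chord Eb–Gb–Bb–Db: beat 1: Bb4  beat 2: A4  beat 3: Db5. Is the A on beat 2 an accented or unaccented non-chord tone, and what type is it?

Unaccented escape tone.

The harmony at that moment is Eb minor seventh chord (Eb, Gb, Bb, Db); A4 is not a chord tone.
It is approached by step down from Bb4 and left by leap up to Db5.
Step in, leap out — an escape tone.
It falls on a weak beat, so it is unaccented.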